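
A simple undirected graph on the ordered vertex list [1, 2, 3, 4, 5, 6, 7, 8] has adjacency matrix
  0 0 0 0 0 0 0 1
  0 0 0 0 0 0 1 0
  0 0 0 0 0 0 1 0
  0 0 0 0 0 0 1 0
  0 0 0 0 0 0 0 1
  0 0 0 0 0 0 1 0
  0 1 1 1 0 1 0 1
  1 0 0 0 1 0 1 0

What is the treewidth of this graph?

A width-1 tree decomposition is:
Bags: B1 = {5, 8}  B2 = {7, 8}  B3 = {3, 7}  B4 = {6, 7}  B5 = {4, 7}  B6 = {1, 8}  B7 = {2, 7}
Tree: B1–B2, B2–B3, B2–B4, B4–B5, B1–B6, B5–B7
Each bag holds 2 vertices, so the decomposition has width 1, which upper-bounds the treewidth. G has an edge, so its treewidth is at least 1. Hence tw(G) = 1 exactly.

1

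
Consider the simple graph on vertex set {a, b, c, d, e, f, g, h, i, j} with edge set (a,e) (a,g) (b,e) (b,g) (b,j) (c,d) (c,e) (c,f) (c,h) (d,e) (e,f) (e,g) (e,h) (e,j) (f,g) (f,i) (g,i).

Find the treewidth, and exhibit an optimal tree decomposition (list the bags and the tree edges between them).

Treewidth 2.
One optimal decomposition is:
Bags: B1 = {c, d, e}  B2 = {c, e, f}  B3 = {e, f, g}  B4 = {b, e, g}  B5 = {a, e, g}  B6 = {f, g, i}  B7 = {b, e, j}  B8 = {c, e, h}
Tree: B1–B2, B2–B3, B3–B4, B3–B5, B3–B6, B4–B7, B2–B8

The largest bag has 3 vertices, giving width 2; this decomposition certifies tw(G) ≤ 2. For the lower bound, the 3 vertices {c, d, e} are pairwise adjacent, and any tree decomposition puts a clique entirely inside one bag — forcing width ≥ 2. Combining the bounds, tw(G) = 2.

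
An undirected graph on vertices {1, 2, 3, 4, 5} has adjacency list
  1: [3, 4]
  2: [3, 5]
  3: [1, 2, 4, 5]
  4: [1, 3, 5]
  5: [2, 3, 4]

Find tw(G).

A width-2 tree decomposition is:
Bags: B1 = {3, 4, 5}  B2 = {1, 3, 4}  B3 = {2, 3, 5}
Tree: B1–B2, B1–B3
Every bag has size at most 3, so the width is 3 − 1 = 2 and tw(G) ≤ 2. On the other hand G contains the 3-clique {2, 3, 5}. A clique must lie in a single bag of any decomposition, so no decomposition can have width below 2. Hence tw(G) = 2 exactly.

2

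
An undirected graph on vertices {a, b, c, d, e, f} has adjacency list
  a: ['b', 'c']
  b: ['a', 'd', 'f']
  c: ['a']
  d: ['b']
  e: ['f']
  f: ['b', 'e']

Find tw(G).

1

A width-1 tree decomposition is:
Bags: B1 = {b, f}  B2 = {b, d}  B3 = {a, b}  B4 = {e, f}  B5 = {a, c}
Tree: B1–B2, B2–B3, B1–B4, B3–B5
The largest bag has 2 vertices, giving width 1; this decomposition certifies tw(G) ≤ 1. Since G has at least one edge (e.g. b–f), it is not an edgeless graph, so tw(G) ≥ 1. Therefore the treewidth is 1.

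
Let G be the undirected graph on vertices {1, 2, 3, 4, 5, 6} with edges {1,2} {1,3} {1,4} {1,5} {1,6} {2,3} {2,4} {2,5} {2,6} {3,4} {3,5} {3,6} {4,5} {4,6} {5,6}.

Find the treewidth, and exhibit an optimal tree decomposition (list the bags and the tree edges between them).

A single bag containing all 6 vertices is trivially a valid decomposition of width 5. On the other hand G contains the 6-clique {1, 2, 3, 4, 5, 6}. A clique must lie in a single bag of any decomposition, so no decomposition can have width below 5. Hence tw(G) = 5 exactly.

Treewidth 5.
One optimal decomposition is:
Bags: B1 = {1, 2, 3, 4, 5, 6}
Tree: (single bag)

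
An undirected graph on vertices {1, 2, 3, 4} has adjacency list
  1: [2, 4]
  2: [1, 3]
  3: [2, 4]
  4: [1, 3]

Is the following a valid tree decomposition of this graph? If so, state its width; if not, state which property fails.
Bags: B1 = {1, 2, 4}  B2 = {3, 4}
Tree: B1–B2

A tree decomposition must satisfy three properties: every vertex lies in some bag; for every edge, both endpoints lie together in some bag; and for every vertex, the bags containing it form a connected subtree. Here edge (2,3) lies in no bag, so the decomposition is invalid.

No — edge (2,3) lies in no bag.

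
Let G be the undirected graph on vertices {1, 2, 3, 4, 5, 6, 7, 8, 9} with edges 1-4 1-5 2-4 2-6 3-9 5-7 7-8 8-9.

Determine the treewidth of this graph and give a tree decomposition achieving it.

Treewidth 1.
One optimal decomposition is:
Bags: B1 = {2, 6}  B2 = {2, 4}  B3 = {1, 4}  B4 = {1, 5}  B5 = {5, 7}  B6 = {7, 8}  B7 = {8, 9}  B8 = {3, 9}
Tree: B1–B2, B2–B3, B3–B4, B4–B5, B5–B6, B6–B7, B7–B8

Every bag has size at most 2, so the width is 2 − 1 = 1 and tw(G) ≤ 1. Any graph with an edge has treewidth ≥ 1, and G has the edge 6–2. Hence tw(G) = 1 exactly.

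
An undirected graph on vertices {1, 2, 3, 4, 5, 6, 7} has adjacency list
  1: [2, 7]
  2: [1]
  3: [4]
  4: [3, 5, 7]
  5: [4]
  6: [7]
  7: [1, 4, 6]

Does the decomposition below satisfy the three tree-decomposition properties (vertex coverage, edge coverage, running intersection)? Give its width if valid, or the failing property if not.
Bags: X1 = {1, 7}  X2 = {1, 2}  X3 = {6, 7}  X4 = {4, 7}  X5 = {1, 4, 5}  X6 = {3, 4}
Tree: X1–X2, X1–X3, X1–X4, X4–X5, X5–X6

A tree decomposition must satisfy three properties: every vertex lies in some bag; for every edge, both endpoints lie together in some bag; and for every vertex, the bags containing it form a connected subtree. Here bags containing vertex 1 are not connected in the tree, so the decomposition is invalid.

No — bags containing vertex 1 are not connected in the tree.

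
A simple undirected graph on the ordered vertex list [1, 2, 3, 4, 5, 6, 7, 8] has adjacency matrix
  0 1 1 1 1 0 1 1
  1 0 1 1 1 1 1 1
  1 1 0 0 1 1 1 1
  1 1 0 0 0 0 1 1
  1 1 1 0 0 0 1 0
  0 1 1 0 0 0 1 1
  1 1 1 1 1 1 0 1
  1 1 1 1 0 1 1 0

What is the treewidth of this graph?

A width-4 tree decomposition is:
Bags: B1 = {1, 2, 4, 7, 8}  B2 = {1, 2, 3, 7, 8}  B3 = {2, 3, 6, 7, 8}  B4 = {1, 2, 3, 5, 7}
Tree: B1–B2, B2–B3, B2–B4
The largest bag has 5 vertices, giving width 4; this decomposition certifies tw(G) ≤ 4. For the lower bound, the 5 vertices {1, 2, 3, 7, 8} are pairwise adjacent, and any tree decomposition puts a clique entirely inside one bag — forcing width ≥ 4. Therefore the treewidth is 4.

4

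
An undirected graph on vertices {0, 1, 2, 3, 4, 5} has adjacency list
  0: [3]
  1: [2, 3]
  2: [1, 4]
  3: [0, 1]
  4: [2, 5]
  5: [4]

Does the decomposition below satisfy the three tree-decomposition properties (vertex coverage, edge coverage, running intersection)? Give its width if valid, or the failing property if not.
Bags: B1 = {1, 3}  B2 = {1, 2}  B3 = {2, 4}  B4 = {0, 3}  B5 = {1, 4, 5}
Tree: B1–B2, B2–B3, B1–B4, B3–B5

A tree decomposition must satisfy three properties: every vertex lies in some bag; for every edge, both endpoints lie together in some bag; and for every vertex, the bags containing it form a connected subtree. Here bags containing vertex 1 are not connected in the tree, so the decomposition is invalid.

No — bags containing vertex 1 are not connected in the tree.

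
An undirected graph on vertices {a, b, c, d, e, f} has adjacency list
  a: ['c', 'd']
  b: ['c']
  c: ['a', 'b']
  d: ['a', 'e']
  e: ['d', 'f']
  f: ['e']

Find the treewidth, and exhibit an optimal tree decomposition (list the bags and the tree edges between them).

Every bag has size at most 2, so the width is 2 − 1 = 1 and tw(G) ≤ 1. Any graph with an edge has treewidth ≥ 1, and G has the edge b–c. Combining the bounds, tw(G) = 1.

Treewidth 1.
One optimal decomposition is:
Bags: B1 = {b, c}  B2 = {a, c}  B3 = {a, d}  B4 = {d, e}  B5 = {e, f}
Tree: B1–B2, B2–B3, B3–B4, B4–B5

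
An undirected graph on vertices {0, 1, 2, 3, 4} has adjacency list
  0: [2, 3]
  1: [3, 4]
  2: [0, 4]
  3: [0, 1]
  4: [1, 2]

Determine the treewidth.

A width-2 tree decomposition is:
Bags: B1 = {0, 2, 4}  B2 = {0, 3, 4}  B3 = {1, 3, 4}
Tree: B1–B2, B2–B3
The largest bag has 3 vertices, giving width 2; this decomposition certifies tw(G) ≤ 2. Since 4–2–0–3–1–4 is a cycle in G, G is not acyclic. Forests are exactly the graphs of treewidth ≤ 1, so tw(G) ≥ 2. Combining the bounds, tw(G) = 2.

2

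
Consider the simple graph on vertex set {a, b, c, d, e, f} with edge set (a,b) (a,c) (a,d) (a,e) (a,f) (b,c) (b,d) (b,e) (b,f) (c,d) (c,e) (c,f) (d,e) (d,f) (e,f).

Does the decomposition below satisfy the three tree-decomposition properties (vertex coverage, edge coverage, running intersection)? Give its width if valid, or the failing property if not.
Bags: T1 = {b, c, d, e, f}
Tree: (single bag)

No — vertex a appears in no bag.

A tree decomposition must satisfy three properties: every vertex lies in some bag; for every edge, both endpoints lie together in some bag; and for every vertex, the bags containing it form a connected subtree. Here vertex a appears in no bag, so the decomposition is invalid.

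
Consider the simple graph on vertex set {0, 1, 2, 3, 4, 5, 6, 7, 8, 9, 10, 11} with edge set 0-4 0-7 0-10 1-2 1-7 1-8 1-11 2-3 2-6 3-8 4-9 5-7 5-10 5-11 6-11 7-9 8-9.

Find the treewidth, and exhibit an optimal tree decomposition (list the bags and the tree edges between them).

Treewidth 3.
One such decomposition:
Bags: B1 = {2, 3, 6, 11}  B2 = {1, 2, 3, 11}  B3 = {1, 3, 8, 11}  B4 = {1, 5, 8, 11}  B5 = {1, 5, 7, 8}  B6 = {5, 7, 8, 9}  B7 = {5, 7, 9, 10}  B8 = {0, 7, 9, 10}  B9 = {0, 4, 9, 10}
Tree: B1–B2, B2–B3, B3–B4, B4–B5, B5–B6, B6–B7, B7–B8, B8–B9

Every bag has size at most 4, so the width is 4 − 1 = 3 and tw(G) ≤ 3. For the lower bound: the 4 vertex sets {2,3,6}, {11}, {1}, {5,7,8,9} are disjoint, each induces a connected subgraph, and every pair is joined by at least one edge of G. Contracting each set to a single vertex therefore yields K_{4} as a minor, and since treewidth is minor-monotone, tw(G) ≥ tw(K_{4}) = 3. Combining the bounds, tw(G) = 3.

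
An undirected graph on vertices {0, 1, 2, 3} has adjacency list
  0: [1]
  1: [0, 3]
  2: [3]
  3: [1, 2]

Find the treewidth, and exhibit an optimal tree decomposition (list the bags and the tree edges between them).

Treewidth 1.
One optimal decomposition is:
Bags: B1 = {1, 3}  B2 = {0, 1}  B3 = {2, 3}
Tree: B1–B2, B1–B3

Every bag has size at most 2, so the width is 2 − 1 = 1 and tw(G) ≤ 1. G has an edge, so its treewidth is at least 1. Hence tw(G) = 1 exactly.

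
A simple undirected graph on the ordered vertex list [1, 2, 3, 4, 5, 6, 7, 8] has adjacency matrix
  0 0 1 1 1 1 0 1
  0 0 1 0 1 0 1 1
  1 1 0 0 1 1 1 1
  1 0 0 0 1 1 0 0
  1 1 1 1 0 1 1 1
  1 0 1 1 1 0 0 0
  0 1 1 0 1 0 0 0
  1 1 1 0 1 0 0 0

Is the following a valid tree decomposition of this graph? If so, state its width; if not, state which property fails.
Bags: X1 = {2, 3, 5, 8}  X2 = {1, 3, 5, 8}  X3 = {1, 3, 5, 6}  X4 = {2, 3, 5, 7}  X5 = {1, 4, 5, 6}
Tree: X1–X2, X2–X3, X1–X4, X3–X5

Every vertex of G appears in some bag (union = {1, 2, 3, 4, 5, 6, 7, 8}); every edge is covered by a bag; and for each vertex v the set of bags containing v is connected in the bag tree. The decomposition is therefore valid. The largest bag has 4 vertices, so the width is 3.

Yes; width 3.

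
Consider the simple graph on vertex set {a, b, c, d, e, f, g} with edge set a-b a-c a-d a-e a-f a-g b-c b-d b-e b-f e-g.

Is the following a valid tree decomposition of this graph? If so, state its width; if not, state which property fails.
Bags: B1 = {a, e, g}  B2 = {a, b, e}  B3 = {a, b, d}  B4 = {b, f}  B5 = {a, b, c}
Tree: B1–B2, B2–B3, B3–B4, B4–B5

No — edge (a,f) lies in no bag.

A tree decomposition must satisfy three properties: every vertex lies in some bag; for every edge, both endpoints lie together in some bag; and for every vertex, the bags containing it form a connected subtree. Here edge (a,f) lies in no bag, so the decomposition is invalid.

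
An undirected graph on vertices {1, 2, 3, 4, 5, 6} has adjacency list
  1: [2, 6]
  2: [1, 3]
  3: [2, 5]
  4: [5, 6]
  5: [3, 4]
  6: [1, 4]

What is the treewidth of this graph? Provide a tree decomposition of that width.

Treewidth 2.
One optimal decomposition is:
Bags: B1 = {4, 5, 6}  B2 = {1, 5, 6}  B3 = {1, 2, 5}  B4 = {2, 3, 5}
Tree: B1–B2, B2–B3, B3–B4

The largest bag has 3 vertices, giving width 2; this decomposition certifies tw(G) ≤ 2. Since 5–4–6–1–2–3–5 is a cycle in G, G is not acyclic. Forests are exactly the graphs of treewidth ≤ 1, so tw(G) ≥ 2. Combining the bounds, tw(G) = 2.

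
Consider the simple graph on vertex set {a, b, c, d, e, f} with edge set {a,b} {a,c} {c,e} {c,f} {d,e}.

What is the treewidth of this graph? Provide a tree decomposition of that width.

Treewidth 1.
Bags: B1 = {a, c}  B2 = {c, e}  B3 = {c, f}  B4 = {d, e}  B5 = {a, b}
Tree: B1–B2, B2–B3, B2–B4, B1–B5

The largest bag has 2 vertices, giving width 1; this decomposition certifies tw(G) ≤ 1. G has an edge, so its treewidth is at least 1. Therefore the treewidth is 1.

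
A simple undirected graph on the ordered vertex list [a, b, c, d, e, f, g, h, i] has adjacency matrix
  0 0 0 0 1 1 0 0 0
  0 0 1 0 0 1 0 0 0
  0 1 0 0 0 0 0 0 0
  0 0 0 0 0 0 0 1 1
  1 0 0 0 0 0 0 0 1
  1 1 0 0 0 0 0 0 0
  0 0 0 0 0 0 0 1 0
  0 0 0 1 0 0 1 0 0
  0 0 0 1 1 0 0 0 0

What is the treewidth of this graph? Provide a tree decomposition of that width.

Each bag holds 2 vertices, so the decomposition has width 1, which upper-bounds the treewidth. G has an edge, so its treewidth is at least 1. Therefore the treewidth is 1.

Treewidth 1.
One such decomposition:
Bags: B1 = {b, c}  B2 = {b, f}  B3 = {a, f}  B4 = {a, e}  B5 = {e, i}  B6 = {d, i}  B7 = {d, h}  B8 = {g, h}
Tree: B1–B2, B2–B3, B3–B4, B4–B5, B5–B6, B6–B7, B7–B8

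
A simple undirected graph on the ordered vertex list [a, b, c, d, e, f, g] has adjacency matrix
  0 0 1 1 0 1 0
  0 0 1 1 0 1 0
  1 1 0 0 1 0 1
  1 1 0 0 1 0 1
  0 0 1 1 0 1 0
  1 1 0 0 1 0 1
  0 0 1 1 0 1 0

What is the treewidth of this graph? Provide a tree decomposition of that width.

The largest bag has 4 vertices, giving width 3; this decomposition certifies tw(G) ≤ 3. For the lower bound: the 4 vertex sets {d,e}, {b,c}, {f}, {a} are disjoint, each induces a connected subgraph, and every pair is joined by at least one edge of G. Contracting each set to a single vertex therefore yields K_{4} as a minor, and since treewidth is minor-monotone, tw(G) ≥ tw(K_{4}) = 3. Combining the bounds, tw(G) = 3.

Treewidth 3.
One such decomposition:
Bags: B1 = {c, d, e, f}  B2 = {b, c, d, f}  B3 = {a, c, d, f}  B4 = {c, d, f, g}
Tree: B1–B2, B2–B3, B3–B4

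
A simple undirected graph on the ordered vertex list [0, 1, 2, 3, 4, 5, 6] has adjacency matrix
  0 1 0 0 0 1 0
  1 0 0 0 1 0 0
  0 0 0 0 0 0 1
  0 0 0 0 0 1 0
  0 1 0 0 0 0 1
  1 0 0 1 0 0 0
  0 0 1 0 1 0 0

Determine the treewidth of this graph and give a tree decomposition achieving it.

The largest bag has 2 vertices, giving width 1; this decomposition certifies tw(G) ≤ 1. Any graph with an edge has treewidth ≥ 1, and G has the edge 3–5. The upper and lower bounds meet at 1, so that is the treewidth.

Treewidth 1.
One optimal decomposition is:
Bags: B1 = {3, 5}  B2 = {0, 5}  B3 = {0, 1}  B4 = {1, 4}  B5 = {4, 6}  B6 = {2, 6}
Tree: B1–B2, B2–B3, B3–B4, B4–B5, B5–B6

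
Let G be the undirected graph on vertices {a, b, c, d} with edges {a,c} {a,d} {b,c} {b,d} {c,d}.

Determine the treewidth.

2

A width-2 tree decomposition is:
Bags: B1 = {a, c, d}  B2 = {b, c, d}
Tree: B1–B2
The largest bag has 3 vertices, giving width 2; this decomposition certifies tw(G) ≤ 2. For the lower bound, the 3 vertices {a, c, d} are pairwise adjacent, and any tree decomposition puts a clique entirely inside one bag — forcing width ≥ 2. Hence tw(G) = 2 exactly.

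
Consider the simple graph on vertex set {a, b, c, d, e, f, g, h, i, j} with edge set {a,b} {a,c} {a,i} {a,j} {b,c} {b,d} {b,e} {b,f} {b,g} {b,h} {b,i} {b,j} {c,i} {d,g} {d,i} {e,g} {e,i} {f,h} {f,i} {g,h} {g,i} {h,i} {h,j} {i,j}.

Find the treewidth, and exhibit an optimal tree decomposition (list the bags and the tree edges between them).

The largest bag has 4 vertices, giving width 3; this decomposition certifies tw(G) ≤ 3. For the lower bound, the 4 vertices {b, f, h, i} are pairwise adjacent, and any tree decomposition puts a clique entirely inside one bag — forcing width ≥ 3. The upper and lower bounds meet at 3, so that is the treewidth.

Treewidth 3.
One optimal decomposition is:
Bags: B1 = {a, b, i, j}  B2 = {b, h, i, j}  B3 = {b, f, h, i}  B4 = {b, g, h, i}  B5 = {b, e, g, i}  B6 = {a, b, c, i}  B7 = {b, d, g, i}
Tree: B1–B2, B2–B3, B2–B4, B4–B5, B1–B6, B4–B7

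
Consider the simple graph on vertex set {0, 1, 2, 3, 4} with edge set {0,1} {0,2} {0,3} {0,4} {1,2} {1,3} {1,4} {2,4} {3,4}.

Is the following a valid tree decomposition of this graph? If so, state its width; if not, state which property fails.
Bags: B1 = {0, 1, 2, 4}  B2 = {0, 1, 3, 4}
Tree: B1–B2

Yes; width 3.

Every vertex of G appears in some bag (union = {0, 1, 2, 3, 4}); every edge is covered by a bag; and for each vertex v the set of bags containing v is connected in the bag tree. The decomposition is therefore valid. The largest bag has 4 vertices, so the width is 3.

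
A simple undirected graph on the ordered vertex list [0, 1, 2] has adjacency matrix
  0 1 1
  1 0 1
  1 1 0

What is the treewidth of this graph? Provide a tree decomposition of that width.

With just one bag of size 3, the width is 3 − 1 = 2, so tw(G) ≤ 2. On the other hand G contains the 3-clique {0, 1, 2}. A clique must lie in a single bag of any decomposition, so no decomposition can have width below 2. The upper and lower bounds meet at 2, so that is the treewidth.

Treewidth 2.
Bags: B1 = {0, 1, 2}
Tree: (single bag)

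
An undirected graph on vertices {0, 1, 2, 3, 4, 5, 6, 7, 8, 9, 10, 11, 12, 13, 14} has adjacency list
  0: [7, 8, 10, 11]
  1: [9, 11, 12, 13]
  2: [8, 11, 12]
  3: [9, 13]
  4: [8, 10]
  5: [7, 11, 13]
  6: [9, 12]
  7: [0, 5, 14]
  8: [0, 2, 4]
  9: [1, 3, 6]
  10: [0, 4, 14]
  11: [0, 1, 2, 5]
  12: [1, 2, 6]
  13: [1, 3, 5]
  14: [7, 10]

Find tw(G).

3

A width-3 tree decomposition is:
Bags: B1 = {3, 6, 9, 13}  B2 = {1, 6, 9, 13}  B3 = {1, 6, 12, 13}  B4 = {1, 5, 12, 13}  B5 = {1, 5, 11, 12}  B6 = {2, 5, 11, 12}  B7 = {2, 5, 7, 11}  B8 = {0, 2, 7, 11}  B9 = {0, 2, 7, 8}  B10 = {0, 7, 8, 14}  B11 = {0, 8, 10, 14}  B12 = {4, 8, 10, 14}
Tree: B1–B2, B2–B3, B3–B4, B4–B5, B5–B6, B6–B7, B7–B8, B8–B9, B9–B10, B10–B11, B11–B12
The largest bag has 4 vertices, giving width 3; this decomposition certifies tw(G) ≤ 3. For the lower bound: the 4 vertex sets {3,6,9}, {13}, {1}, {2,5,11,12} are disjoint, each induces a connected subgraph, and every pair is joined by at least one edge of G. Contracting each set to a single vertex therefore yields K_{4} as a minor, and since treewidth is minor-monotone, tw(G) ≥ tw(K_{4}) = 3. Therefore the treewidth is 3.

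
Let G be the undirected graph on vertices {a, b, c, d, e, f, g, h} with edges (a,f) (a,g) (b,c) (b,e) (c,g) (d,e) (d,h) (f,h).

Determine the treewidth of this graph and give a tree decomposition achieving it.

Treewidth 2.
Bags: B1 = {d, f, h}  B2 = {a, d, f}  B3 = {a, d, g}  B4 = {c, d, g}  B5 = {b, c, d}  B6 = {b, d, e}
Tree: B1–B2, B2–B3, B3–B4, B4–B5, B5–B6

The largest bag has 3 vertices, giving width 2; this decomposition certifies tw(G) ≤ 2. The edges d–h–f–a–g–c–b–e–d form a cycle, so G is not a tree and its treewidth is at least 2. The upper and lower bounds meet at 2, so that is the treewidth.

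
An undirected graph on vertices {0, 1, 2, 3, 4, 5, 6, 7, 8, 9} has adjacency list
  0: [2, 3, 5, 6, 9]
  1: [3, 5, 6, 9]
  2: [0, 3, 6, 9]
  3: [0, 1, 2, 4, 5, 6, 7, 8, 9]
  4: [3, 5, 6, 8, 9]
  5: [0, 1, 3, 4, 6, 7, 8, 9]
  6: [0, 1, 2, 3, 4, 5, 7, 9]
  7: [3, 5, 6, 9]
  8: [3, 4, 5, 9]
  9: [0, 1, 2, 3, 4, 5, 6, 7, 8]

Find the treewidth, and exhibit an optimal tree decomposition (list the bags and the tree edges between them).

Treewidth 4.
Bags: B1 = {0, 3, 5, 6, 9}  B2 = {3, 5, 6, 7, 9}  B3 = {1, 3, 5, 6, 9}  B4 = {3, 4, 5, 6, 9}  B5 = {3, 4, 5, 8, 9}  B6 = {0, 2, 3, 6, 9}
Tree: B1–B2, B1–B3, B2–B4, B4–B5, B1–B6

The largest bag has 5 vertices, giving width 4; this decomposition certifies tw(G) ≤ 4. Conversely, {0, 2, 3, 6, 9} is a clique of size 5, and the vertices of any clique must share a bag in every tree decomposition; so some bag has ≥ 5 vertices and tw(G) ≥ 4. Hence tw(G) = 4 exactly.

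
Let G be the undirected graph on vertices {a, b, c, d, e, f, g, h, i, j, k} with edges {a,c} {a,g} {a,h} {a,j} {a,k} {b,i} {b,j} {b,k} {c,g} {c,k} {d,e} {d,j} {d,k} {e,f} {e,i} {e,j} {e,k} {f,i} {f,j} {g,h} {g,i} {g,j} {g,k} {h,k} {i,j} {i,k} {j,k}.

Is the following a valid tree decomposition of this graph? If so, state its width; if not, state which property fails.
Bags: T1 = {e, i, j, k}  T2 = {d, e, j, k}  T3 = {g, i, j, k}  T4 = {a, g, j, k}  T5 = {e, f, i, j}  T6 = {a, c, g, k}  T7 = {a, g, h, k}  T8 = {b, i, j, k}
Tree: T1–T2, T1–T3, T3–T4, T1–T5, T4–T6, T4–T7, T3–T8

Yes; width 3.

Checking the three conditions: (i) the bags cover all of {a, b, c, d, e, f, g, h, i, j, k}; (ii) for each edge, some bag contains both endpoints; (iii) the bags containing any fixed vertex form a subtree. All hold, so the decomposition is valid with width 4 − 1 = 3.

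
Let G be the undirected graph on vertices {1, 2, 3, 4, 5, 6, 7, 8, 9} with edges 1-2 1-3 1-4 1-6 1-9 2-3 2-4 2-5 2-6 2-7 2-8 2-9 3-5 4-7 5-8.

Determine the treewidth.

2

A width-2 tree decomposition is:
Bags: B1 = {1, 2, 6}  B2 = {1, 2, 4}  B3 = {1, 2, 3}  B4 = {2, 4, 7}  B5 = {2, 3, 5}  B6 = {2, 5, 8}  B7 = {1, 2, 9}
Tree: B1–B2, B1–B3, B2–B4, B3–B5, B5–B6, B2–B7
Each bag holds 3 vertices, so the decomposition has width 2, which upper-bounds the treewidth. Conversely, {2, 5, 8} is a clique of size 3, and the vertices of any clique must share a bag in every tree decomposition; so some bag has ≥ 3 vertices and tw(G) ≥ 2. Hence tw(G) = 2 exactly.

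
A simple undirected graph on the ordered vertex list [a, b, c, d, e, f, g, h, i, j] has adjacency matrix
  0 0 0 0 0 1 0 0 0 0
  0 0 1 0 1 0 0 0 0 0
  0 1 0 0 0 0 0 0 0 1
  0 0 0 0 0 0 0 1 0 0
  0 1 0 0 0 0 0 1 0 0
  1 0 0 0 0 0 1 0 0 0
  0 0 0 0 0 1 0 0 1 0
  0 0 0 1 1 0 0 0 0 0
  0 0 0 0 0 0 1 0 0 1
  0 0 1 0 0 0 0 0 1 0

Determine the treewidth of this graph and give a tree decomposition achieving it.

Each bag holds 2 vertices, so the decomposition has width 1, which upper-bounds the treewidth. Since G has at least one edge (e.g. d–h), it is not an edgeless graph, so tw(G) ≥ 1. Therefore the treewidth is 1.

Treewidth 1.
One optimal decomposition is:
Bags: B1 = {d, h}  B2 = {e, h}  B3 = {b, e}  B4 = {b, c}  B5 = {c, j}  B6 = {i, j}  B7 = {g, i}  B8 = {f, g}  B9 = {a, f}
Tree: B1–B2, B2–B3, B3–B4, B4–B5, B5–B6, B6–B7, B7–B8, B8–B9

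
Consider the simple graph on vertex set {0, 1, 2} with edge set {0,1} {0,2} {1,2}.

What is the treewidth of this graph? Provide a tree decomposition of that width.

Treewidth 2.
Bags: B1 = {0, 1, 2}
Tree: (single bag)

A single bag containing all 3 vertices is trivially a valid decomposition of width 2. For the lower bound, the 3 vertices {0, 1, 2} are pairwise adjacent, and any tree decomposition puts a clique entirely inside one bag — forcing width ≥ 2. Therefore the treewidth is 2.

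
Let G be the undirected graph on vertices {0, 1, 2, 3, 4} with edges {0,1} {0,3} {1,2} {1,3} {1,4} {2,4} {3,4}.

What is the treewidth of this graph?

2

A width-2 tree decomposition is:
Bags: B1 = {1, 2, 4}  B2 = {1, 3, 4}  B3 = {0, 1, 3}
Tree: B1–B2, B2–B3
Every bag has size at most 3, so the width is 3 − 1 = 2 and tw(G) ≤ 2. On the other hand G contains the 3-clique {1, 2, 4}. A clique must lie in a single bag of any decomposition, so no decomposition can have width below 2. Combining the bounds, tw(G) = 2.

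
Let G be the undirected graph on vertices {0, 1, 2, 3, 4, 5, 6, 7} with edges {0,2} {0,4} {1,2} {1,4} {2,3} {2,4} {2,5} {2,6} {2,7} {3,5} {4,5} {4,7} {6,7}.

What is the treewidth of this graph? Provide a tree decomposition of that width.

The largest bag has 3 vertices, giving width 2; this decomposition certifies tw(G) ≤ 2. On the other hand G contains the 3-clique {2, 3, 5}. A clique must lie in a single bag of any decomposition, so no decomposition can have width below 2. Therefore the treewidth is 2.

Treewidth 2.
One optimal decomposition is:
Bags: B1 = {2, 4, 7}  B2 = {2, 4, 5}  B3 = {2, 6, 7}  B4 = {2, 3, 5}  B5 = {1, 2, 4}  B6 = {0, 2, 4}
Tree: B1–B2, B1–B3, B2–B4, B2–B5, B1–B6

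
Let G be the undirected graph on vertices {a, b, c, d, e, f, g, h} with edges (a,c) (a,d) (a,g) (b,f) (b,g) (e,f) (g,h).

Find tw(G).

A width-1 tree decomposition is:
Bags: B1 = {g, h}  B2 = {a, g}  B3 = {b, g}  B4 = {b, f}  B5 = {a, d}  B6 = {a, c}  B7 = {e, f}
Tree: B1–B2, B1–B3, B3–B4, B2–B5, B2–B6, B4–B7
The largest bag has 2 vertices, giving width 1; this decomposition certifies tw(G) ≤ 1. G has an edge, so its treewidth is at least 1. Hence tw(G) = 1 exactly.

1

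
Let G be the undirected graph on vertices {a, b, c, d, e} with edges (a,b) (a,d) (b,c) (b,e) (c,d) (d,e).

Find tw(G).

2

A width-2 tree decomposition is:
Bags: B1 = {a, b, d}  B2 = {b, d, e}  B3 = {b, c, d}
Tree: B1–B2, B2–B3
Every bag has size at most 3, so the width is 3 − 1 = 2 and tw(G) ≤ 2. Since a–b–e–d–a is a cycle in G, G is not acyclic. Forests are exactly the graphs of treewidth ≤ 1, so tw(G) ≥ 2. The upper and lower bounds meet at 2, so that is the treewidth.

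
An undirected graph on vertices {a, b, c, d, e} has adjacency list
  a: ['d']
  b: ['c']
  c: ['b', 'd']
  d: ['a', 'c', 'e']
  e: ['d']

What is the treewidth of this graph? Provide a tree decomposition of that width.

Treewidth 1.
Bags: B1 = {a, d}  B2 = {d, e}  B3 = {c, d}  B4 = {b, c}
Tree: B1–B2, B2–B3, B3–B4

Every bag has size at most 2, so the width is 2 − 1 = 1 and tw(G) ≤ 1. Since G has at least one edge (e.g. d–a), it is not an edgeless graph, so tw(G) ≥ 1. Therefore the treewidth is 1.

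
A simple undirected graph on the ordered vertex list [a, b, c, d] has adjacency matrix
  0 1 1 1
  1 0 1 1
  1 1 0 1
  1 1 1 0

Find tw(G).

A width-3 tree decomposition is:
Bags: B1 = {a, b, c, d}
Tree: (single bag)
With just one bag of size 4, the width is 4 − 1 = 3, so tw(G) ≤ 3. On the other hand G contains the 4-clique {a, b, c, d}. A clique must lie in a single bag of any decomposition, so no decomposition can have width below 3. Therefore the treewidth is 3.

3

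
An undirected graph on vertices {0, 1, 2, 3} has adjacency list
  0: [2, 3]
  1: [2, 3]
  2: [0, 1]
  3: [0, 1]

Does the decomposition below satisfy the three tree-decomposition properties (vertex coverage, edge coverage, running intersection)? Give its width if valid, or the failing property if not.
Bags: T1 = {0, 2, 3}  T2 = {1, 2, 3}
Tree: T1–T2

Yes; width 2.

Every vertex of G appears in some bag (union = {0, 1, 2, 3}); every edge is covered by a bag; and for each vertex v the set of bags containing v is connected in the bag tree. The decomposition is therefore valid. The largest bag has 3 vertices, so the width is 2.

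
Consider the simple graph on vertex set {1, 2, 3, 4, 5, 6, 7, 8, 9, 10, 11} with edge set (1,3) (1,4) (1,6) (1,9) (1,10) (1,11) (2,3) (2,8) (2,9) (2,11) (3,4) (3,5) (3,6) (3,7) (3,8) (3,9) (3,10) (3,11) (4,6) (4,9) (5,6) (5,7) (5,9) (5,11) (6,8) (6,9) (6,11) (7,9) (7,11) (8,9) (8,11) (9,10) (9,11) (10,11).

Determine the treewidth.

A width-4 tree decomposition is:
Bags: B1 = {3, 5, 6, 9, 11}  B2 = {3, 6, 8, 9, 11}  B3 = {2, 3, 8, 9, 11}  B4 = {1, 3, 6, 9, 11}  B5 = {1, 3, 4, 6, 9}  B6 = {1, 3, 9, 10, 11}  B7 = {3, 5, 7, 9, 11}
Tree: B1–B2, B2–B3, B1–B4, B4–B5, B4–B6, B1–B7
Every bag has size at most 5, so the width is 5 − 1 = 4 and tw(G) ≤ 4. Conversely, {2, 3, 8, 9, 11} is a clique of size 5, and the vertices of any clique must share a bag in every tree decomposition; so some bag has ≥ 5 vertices and tw(G) ≥ 4. Therefore the treewidth is 4.

4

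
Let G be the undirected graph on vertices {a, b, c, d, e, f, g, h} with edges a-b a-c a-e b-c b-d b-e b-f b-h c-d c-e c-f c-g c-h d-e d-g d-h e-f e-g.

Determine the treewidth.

A width-3 tree decomposition is:
Bags: B1 = {c, d, e, g}  B2 = {b, c, d, e}  B3 = {a, b, c, e}  B4 = {b, c, d, h}  B5 = {b, c, e, f}
Tree: B1–B2, B2–B3, B2–B4, B2–B5
Every bag has size at most 4, so the width is 4 − 1 = 3 and tw(G) ≤ 3. Conversely, {c, d, e, g} is a clique of size 4, and the vertices of any clique must share a bag in every tree decomposition; so some bag has ≥ 4 vertices and tw(G) ≥ 3. Therefore the treewidth is 3.

3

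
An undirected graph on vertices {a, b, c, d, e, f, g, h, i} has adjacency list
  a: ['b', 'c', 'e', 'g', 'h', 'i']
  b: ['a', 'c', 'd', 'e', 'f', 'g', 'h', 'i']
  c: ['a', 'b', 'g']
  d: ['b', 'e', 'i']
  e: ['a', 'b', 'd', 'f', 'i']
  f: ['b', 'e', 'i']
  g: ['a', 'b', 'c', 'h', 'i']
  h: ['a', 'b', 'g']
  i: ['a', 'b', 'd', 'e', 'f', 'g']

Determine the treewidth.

A width-3 tree decomposition is:
Bags: B1 = {a, b, e, i}  B2 = {a, b, g, i}  B3 = {b, e, f, i}  B4 = {a, b, c, g}  B5 = {a, b, g, h}  B6 = {b, d, e, i}
Tree: B1–B2, B1–B3, B2–B4, B2–B5, B1–B6
Each bag holds 4 vertices, so the decomposition has width 3, which upper-bounds the treewidth. For the lower bound, the 4 vertices {a, b, g, h} are pairwise adjacent, and any tree decomposition puts a clique entirely inside one bag — forcing width ≥ 3. Combining the bounds, tw(G) = 3.

3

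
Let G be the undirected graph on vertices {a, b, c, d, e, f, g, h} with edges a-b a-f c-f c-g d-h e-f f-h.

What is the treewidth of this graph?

1

A width-1 tree decomposition is:
Bags: B1 = {a, f}  B2 = {f, h}  B3 = {a, b}  B4 = {c, f}  B5 = {e, f}  B6 = {c, g}  B7 = {d, h}
Tree: B1–B2, B1–B3, B1–B4, B2–B5, B4–B6, B2–B7
The largest bag has 2 vertices, giving width 1; this decomposition certifies tw(G) ≤ 1. Any graph with an edge has treewidth ≥ 1, and G has the edge a–f. The upper and lower bounds meet at 1, so that is the treewidth.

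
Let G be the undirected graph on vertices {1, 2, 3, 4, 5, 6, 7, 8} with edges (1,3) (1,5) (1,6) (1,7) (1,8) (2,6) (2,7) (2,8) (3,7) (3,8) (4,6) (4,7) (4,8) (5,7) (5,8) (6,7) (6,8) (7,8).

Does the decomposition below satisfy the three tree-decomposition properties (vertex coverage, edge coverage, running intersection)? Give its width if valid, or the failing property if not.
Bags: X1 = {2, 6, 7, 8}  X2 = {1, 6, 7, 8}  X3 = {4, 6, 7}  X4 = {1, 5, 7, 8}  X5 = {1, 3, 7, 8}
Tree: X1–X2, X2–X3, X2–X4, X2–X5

A tree decomposition must satisfy three properties: every vertex lies in some bag; for every edge, both endpoints lie together in some bag; and for every vertex, the bags containing it form a connected subtree. Here edge (8,4) lies in no bag, so the decomposition is invalid.

No — edge (8,4) lies in no bag.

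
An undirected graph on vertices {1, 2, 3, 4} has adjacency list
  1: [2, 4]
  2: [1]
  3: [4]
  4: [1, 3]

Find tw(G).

A width-1 tree decomposition is:
Bags: B1 = {3, 4}  B2 = {1, 4}  B3 = {1, 2}
Tree: B1–B2, B2–B3
Each bag holds 2 vertices, so the decomposition has width 1, which upper-bounds the treewidth. Any graph with an edge has treewidth ≥ 1, and G has the edge 3–4. Hence tw(G) = 1 exactly.

1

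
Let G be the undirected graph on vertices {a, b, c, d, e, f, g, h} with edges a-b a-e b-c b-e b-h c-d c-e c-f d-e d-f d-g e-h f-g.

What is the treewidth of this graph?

2

A width-2 tree decomposition is:
Bags: B1 = {b, c, e}  B2 = {c, d, e}  B3 = {c, d, f}  B4 = {a, b, e}  B5 = {d, f, g}  B6 = {b, e, h}
Tree: B1–B2, B2–B3, B1–B4, B3–B5, B4–B6
Every bag has size at most 3, so the width is 3 − 1 = 2 and tw(G) ≤ 2. Conversely, {d, f, g} is a clique of size 3, and the vertices of any clique must share a bag in every tree decomposition; so some bag has ≥ 3 vertices and tw(G) ≥ 2. Therefore the treewidth is 2.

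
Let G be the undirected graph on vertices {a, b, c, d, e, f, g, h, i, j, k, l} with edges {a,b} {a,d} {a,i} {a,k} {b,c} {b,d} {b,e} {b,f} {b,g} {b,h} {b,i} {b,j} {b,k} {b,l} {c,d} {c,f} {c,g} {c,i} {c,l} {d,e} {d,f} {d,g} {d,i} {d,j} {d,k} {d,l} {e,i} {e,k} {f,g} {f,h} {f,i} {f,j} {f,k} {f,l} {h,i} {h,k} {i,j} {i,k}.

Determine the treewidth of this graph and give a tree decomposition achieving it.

Treewidth 4.
One optimal decomposition is:
Bags: B1 = {b, d, f, i, k}  B2 = {b, c, d, f, i}  B3 = {a, b, d, i, k}  B4 = {b, d, f, i, j}  B5 = {b, d, e, i, k}  B6 = {b, f, h, i, k}  B7 = {b, c, d, f, g}  B8 = {b, c, d, f, l}
Tree: B1–B2, B1–B3, B1–B4, B3–B5, B1–B6, B2–B7, B2–B8

Each bag holds 5 vertices, so the decomposition has width 4, which upper-bounds the treewidth. For the lower bound, the 5 vertices {a, b, d, i, k} are pairwise adjacent, and any tree decomposition puts a clique entirely inside one bag — forcing width ≥ 4. The upper and lower bounds meet at 4, so that is the treewidth.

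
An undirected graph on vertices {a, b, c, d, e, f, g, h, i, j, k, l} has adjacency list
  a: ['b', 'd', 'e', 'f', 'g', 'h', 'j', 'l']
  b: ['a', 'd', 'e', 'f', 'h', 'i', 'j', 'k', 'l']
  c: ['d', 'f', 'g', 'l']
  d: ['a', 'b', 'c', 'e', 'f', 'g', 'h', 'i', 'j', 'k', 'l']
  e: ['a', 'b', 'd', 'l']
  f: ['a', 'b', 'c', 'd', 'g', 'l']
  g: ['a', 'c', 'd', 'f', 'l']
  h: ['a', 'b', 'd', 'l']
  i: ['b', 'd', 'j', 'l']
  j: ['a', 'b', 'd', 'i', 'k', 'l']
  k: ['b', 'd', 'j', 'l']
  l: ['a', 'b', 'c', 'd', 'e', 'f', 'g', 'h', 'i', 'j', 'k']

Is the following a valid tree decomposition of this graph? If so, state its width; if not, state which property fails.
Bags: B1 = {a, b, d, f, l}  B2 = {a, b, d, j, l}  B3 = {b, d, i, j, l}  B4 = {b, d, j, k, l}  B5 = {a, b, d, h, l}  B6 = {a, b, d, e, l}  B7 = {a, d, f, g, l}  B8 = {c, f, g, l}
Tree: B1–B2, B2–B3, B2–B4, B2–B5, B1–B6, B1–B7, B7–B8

No — edge (d,c) lies in no bag.

A tree decomposition must satisfy three properties: every vertex lies in some bag; for every edge, both endpoints lie together in some bag; and for every vertex, the bags containing it form a connected subtree. Here edge (d,c) lies in no bag, so the decomposition is invalid.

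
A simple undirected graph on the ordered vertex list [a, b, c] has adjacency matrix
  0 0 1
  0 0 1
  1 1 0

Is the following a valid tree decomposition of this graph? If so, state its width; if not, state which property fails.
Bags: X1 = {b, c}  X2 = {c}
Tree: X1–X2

A tree decomposition must satisfy three properties: every vertex lies in some bag; for every edge, both endpoints lie together in some bag; and for every vertex, the bags containing it form a connected subtree. Here vertex a appears in no bag, so the decomposition is invalid.

No — vertex a appears in no bag.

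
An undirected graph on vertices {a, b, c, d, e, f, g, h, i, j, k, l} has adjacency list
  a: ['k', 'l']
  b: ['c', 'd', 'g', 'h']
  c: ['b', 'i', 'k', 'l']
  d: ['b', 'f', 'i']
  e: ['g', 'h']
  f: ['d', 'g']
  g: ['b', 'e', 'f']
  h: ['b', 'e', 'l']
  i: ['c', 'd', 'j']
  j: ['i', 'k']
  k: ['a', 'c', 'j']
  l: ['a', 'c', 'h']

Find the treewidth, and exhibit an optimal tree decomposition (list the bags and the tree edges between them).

Treewidth 3.
Bags: B1 = {e, f, g, h}  B2 = {b, f, g, h}  B3 = {b, d, f, h}  B4 = {b, d, h, l}  B5 = {b, c, d, l}  B6 = {c, d, i, l}  B7 = {a, c, i, l}  B8 = {a, c, i, k}  B9 = {a, i, j, k}
Tree: B1–B2, B2–B3, B3–B4, B4–B5, B5–B6, B6–B7, B7–B8, B8–B9

Every bag has size at most 4, so the width is 4 − 1 = 3 and tw(G) ≤ 3. For the lower bound: the 4 vertex sets {e,f,g}, {h}, {b}, {c,d,i,l} are disjoint, each induces a connected subgraph, and every pair is joined by at least one edge of G. Contracting each set to a single vertex therefore yields K_{4} as a minor, and since treewidth is minor-monotone, tw(G) ≥ tw(K_{4}) = 3. The upper and lower bounds meet at 3, so that is the treewidth.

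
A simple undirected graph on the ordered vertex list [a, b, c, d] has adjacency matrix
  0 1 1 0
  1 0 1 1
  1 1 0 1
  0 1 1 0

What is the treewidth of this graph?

2

A width-2 tree decomposition is:
Bags: B1 = {a, b, c}  B2 = {b, c, d}
Tree: B1–B2
The largest bag has 3 vertices, giving width 2; this decomposition certifies tw(G) ≤ 2. On the other hand G contains the 3-clique {b, c, d}. A clique must lie in a single bag of any decomposition, so no decomposition can have width below 2. The upper and lower bounds meet at 2, so that is the treewidth.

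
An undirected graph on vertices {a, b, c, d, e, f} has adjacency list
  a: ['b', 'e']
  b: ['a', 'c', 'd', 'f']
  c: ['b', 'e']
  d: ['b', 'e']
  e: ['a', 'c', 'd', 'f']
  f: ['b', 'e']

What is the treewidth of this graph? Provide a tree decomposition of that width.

Treewidth 2.
Bags: B1 = {b, d, e}  B2 = {b, c, e}  B3 = {b, e, f}  B4 = {a, b, e}
Tree: B1–B2, B2–B3, B3–B4

Every bag has size at most 3, so the width is 3 − 1 = 2 and tw(G) ≤ 2. For the lower bound, G contains the cycle d–b–c–e–d, so G is not a forest; only forests have treewidth ≤ 1, hence tw(G) ≥ 2. Hence tw(G) = 2 exactly.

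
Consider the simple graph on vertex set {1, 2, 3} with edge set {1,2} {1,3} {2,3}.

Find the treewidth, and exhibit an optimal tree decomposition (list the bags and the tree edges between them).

Treewidth 2.
One such decomposition:
Bags: B1 = {1, 2, 3}
Tree: (single bag)

With just one bag of size 3, the width is 3 − 1 = 2, so tw(G) ≤ 2. Conversely, {1, 2, 3} is a clique of size 3, and the vertices of any clique must share a bag in every tree decomposition; so some bag has ≥ 3 vertices and tw(G) ≥ 2. Combining the bounds, tw(G) = 2.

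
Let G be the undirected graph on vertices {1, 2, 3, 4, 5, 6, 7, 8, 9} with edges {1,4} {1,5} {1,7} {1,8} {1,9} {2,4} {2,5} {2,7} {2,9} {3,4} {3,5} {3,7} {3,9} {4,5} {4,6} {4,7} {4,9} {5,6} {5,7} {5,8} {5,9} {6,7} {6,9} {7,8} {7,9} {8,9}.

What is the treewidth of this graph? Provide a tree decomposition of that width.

Treewidth 4.
Bags: B1 = {2, 4, 5, 7, 9}  B2 = {1, 4, 5, 7, 9}  B3 = {3, 4, 5, 7, 9}  B4 = {4, 5, 6, 7, 9}  B5 = {1, 5, 7, 8, 9}
Tree: B1–B2, B2–B3, B2–B4, B2–B5

Every bag has size at most 5, so the width is 5 − 1 = 4 and tw(G) ≤ 4. For the lower bound, the 5 vertices {1, 5, 7, 8, 9} are pairwise adjacent, and any tree decomposition puts a clique entirely inside one bag — forcing width ≥ 4. Therefore the treewidth is 4.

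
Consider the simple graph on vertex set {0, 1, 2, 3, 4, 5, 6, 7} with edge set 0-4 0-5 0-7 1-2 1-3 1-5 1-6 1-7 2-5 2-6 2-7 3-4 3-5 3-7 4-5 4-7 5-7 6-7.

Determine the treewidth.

3

A width-3 tree decomposition is:
Bags: B1 = {3, 4, 5, 7}  B2 = {1, 3, 5, 7}  B3 = {0, 4, 5, 7}  B4 = {1, 2, 5, 7}  B5 = {1, 2, 6, 7}
Tree: B1–B2, B1–B3, B2–B4, B4–B5
The largest bag has 4 vertices, giving width 3; this decomposition certifies tw(G) ≤ 3. Conversely, {0, 4, 5, 7} is a clique of size 4, and the vertices of any clique must share a bag in every tree decomposition; so some bag has ≥ 4 vertices and tw(G) ≥ 3. Hence tw(G) = 3 exactly.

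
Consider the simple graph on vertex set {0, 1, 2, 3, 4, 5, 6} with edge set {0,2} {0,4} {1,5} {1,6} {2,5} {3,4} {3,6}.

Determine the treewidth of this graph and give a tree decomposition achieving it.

Each bag holds 3 vertices, so the decomposition has width 2, which upper-bounds the treewidth. The edges 4–3–6–1–5–2–0–4 form a cycle, so G is not a tree and its treewidth is at least 2. The upper and lower bounds meet at 2, so that is the treewidth.

Treewidth 2.
One optimal decomposition is:
Bags: B1 = {3, 4, 6}  B2 = {1, 4, 6}  B3 = {1, 4, 5}  B4 = {2, 4, 5}  B5 = {0, 2, 4}
Tree: B1–B2, B2–B3, B3–B4, B4–B5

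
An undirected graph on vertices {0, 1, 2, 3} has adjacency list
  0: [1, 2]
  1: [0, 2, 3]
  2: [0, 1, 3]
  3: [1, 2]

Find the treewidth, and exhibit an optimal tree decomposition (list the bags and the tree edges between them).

Treewidth 2.
One optimal decomposition is:
Bags: B1 = {0, 1, 2}  B2 = {1, 2, 3}
Tree: B1–B2

Each bag holds 3 vertices, so the decomposition has width 2, which upper-bounds the treewidth. On the other hand G contains the 3-clique {0, 1, 2}. A clique must lie in a single bag of any decomposition, so no decomposition can have width below 2. The upper and lower bounds meet at 2, so that is the treewidth.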